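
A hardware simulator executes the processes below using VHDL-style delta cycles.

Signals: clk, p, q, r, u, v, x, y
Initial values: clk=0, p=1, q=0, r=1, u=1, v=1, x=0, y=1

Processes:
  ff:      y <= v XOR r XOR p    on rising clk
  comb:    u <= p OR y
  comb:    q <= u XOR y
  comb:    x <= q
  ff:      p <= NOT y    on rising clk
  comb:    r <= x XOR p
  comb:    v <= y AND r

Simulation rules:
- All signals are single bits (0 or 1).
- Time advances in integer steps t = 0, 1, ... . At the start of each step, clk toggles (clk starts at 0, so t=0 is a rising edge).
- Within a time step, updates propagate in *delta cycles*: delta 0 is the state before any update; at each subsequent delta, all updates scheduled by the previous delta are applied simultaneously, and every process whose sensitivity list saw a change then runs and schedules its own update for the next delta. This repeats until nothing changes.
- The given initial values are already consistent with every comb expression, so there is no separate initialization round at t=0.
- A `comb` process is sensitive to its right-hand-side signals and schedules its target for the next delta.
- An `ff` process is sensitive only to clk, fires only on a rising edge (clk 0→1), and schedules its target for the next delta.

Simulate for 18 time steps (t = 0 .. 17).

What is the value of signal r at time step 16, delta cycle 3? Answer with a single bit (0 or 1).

0

t=0 Δ0: clk=0 x=0 u=1 p=1 y=1 r=1 v=1 q=0
  Δ1: clk:0→1
  Δ2: p:1→0
  Δ3: r:1→0
  Δ4: v:1→0
  (4Δ to stable)
t=1 Δ0: clk=1 x=0 u=1 p=0 y=1 r=0 v=0 q=0
  Δ1: clk:1→0
  (1Δ to stable)
t=2 Δ0: clk=0 x=0 u=1 p=0 y=1 r=0 v=0 q=0
  Δ1: clk:0→1
  Δ2: y:1→0
  Δ3: u:1→0, q:0→1
  Δ4: x:0→1, q:1→0
  Δ5: x:1→0, r:0→1
  Δ6: r:1→0
  (6Δ to stable)
t=3 Δ0: clk=1 x=0 u=0 p=0 y=0 r=0 v=0 q=0
  Δ1: clk:1→0
  (1Δ to stable)
t=4 Δ0: clk=0 x=0 u=0 p=0 y=0 r=0 v=0 q=0
  Δ1: clk:0→1
  Δ2: p:0→1
  Δ3: u:0→1, r:0→1
  Δ4: q:0→1
  Δ5: x:0→1
  Δ6: r:1→0
  (6Δ to stable)
t=5 Δ0: clk=1 x=1 u=1 p=1 y=0 r=0 v=0 q=1
  Δ1: clk:1→0
  (1Δ to stable)
t=6 Δ0: clk=0 x=1 u=1 p=1 y=0 r=0 v=0 q=1
  Δ1: clk:0→1
  Δ2: y:0→1
  Δ3: q:1→0
  Δ4: x:1→0
  Δ5: r:0→1
  Δ6: v:0→1
  (6Δ to stable)
t=7 Δ0: clk=1 x=0 u=1 p=1 y=1 r=1 v=1 q=0
  Δ1: clk:1→0
  (1Δ to stable)
t=8 Δ0: clk=0 x=0 u=1 p=1 y=1 r=1 v=1 q=0
  Δ1: clk:0→1
  Δ2: p:1→0
  Δ3: r:1→0
  Δ4: v:1→0
  (4Δ to stable)
t=9 Δ0: clk=1 x=0 u=1 p=0 y=1 r=0 v=0 q=0
  Δ1: clk:1→0
  (1Δ to stable)
t=10 Δ0: clk=0 x=0 u=1 p=0 y=1 r=0 v=0 q=0
  Δ1: clk:0→1
  Δ2: y:1→0
  Δ3: u:1→0, q:0→1
  Δ4: x:0→1, q:1→0
  Δ5: x:1→0, r:0→1
  Δ6: r:1→0
  (6Δ to stable)
t=11 Δ0: clk=1 x=0 u=0 p=0 y=0 r=0 v=0 q=0
  Δ1: clk:1→0
  (1Δ to stable)
t=12 Δ0: clk=0 x=0 u=0 p=0 y=0 r=0 v=0 q=0
  Δ1: clk:0→1
  Δ2: p:0→1
  Δ3: u:0→1, r:0→1
  Δ4: q:0→1
  Δ5: x:0→1
  Δ6: r:1→0
  (6Δ to stable)
t=13 Δ0: clk=1 x=1 u=1 p=1 y=0 r=0 v=0 q=1
  Δ1: clk:1→0
  (1Δ to stable)
t=14 Δ0: clk=0 x=1 u=1 p=1 y=0 r=0 v=0 q=1
  Δ1: clk:0→1
  Δ2: y:0→1
  Δ3: q:1→0
  Δ4: x:1→0
  Δ5: r:0→1
  Δ6: v:0→1
  (6Δ to stable)
t=15 Δ0: clk=1 x=0 u=1 p=1 y=1 r=1 v=1 q=0
  Δ1: clk:1→0
  (1Δ to stable)
t=16 Δ0: clk=0 x=0 u=1 p=1 y=1 r=1 v=1 q=0
  Δ1: clk:0→1
  Δ2: p:1→0
  Δ3: r:1→0
  Δ4: v:1→0
  (4Δ to stable)
t=17 Δ0: clk=1 x=0 u=1 p=0 y=1 r=0 v=0 q=0
  Δ1: clk:1→0
  (1Δ to stable)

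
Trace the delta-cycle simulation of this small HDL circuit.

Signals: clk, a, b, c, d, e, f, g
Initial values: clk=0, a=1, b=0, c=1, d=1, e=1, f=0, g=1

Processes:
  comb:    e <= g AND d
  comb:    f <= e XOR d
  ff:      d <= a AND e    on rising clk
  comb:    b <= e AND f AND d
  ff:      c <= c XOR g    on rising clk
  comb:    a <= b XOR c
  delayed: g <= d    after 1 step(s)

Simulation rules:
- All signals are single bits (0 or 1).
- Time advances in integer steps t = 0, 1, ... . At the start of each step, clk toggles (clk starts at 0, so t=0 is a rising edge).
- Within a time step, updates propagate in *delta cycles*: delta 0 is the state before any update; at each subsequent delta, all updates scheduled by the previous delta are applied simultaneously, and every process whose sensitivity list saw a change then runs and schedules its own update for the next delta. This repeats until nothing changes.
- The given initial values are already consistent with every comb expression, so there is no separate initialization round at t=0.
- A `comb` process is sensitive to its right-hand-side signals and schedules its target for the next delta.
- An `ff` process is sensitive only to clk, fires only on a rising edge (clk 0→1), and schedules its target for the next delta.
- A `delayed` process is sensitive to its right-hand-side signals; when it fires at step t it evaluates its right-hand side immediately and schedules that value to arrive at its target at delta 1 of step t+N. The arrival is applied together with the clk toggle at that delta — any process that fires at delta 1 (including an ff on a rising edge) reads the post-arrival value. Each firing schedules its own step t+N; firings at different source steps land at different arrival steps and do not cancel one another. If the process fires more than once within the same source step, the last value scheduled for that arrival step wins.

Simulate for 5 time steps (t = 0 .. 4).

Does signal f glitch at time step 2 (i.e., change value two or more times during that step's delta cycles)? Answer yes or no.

yes

t0.Δ0 f=0 d=1 clk=0 e=1 a=1 c=1 g=1 b=0
t0.Δ1 f=0 d=1 clk=1 e=1 a=1 c=1 g=1 b=0
t0.Δ2 f=0 d=1 clk=1 e=1 a=1 c=0 g=1 b=0
t0.Δ3 f=0 d=1 clk=1 e=1 a=0 c=0 g=1 b=0
t1.Δ0 f=0 d=1 clk=1 e=1 a=0 c=0 g=1 b=0
t1.Δ1 f=0 d=1 clk=0 e=1 a=0 c=0 g=1 b=0
t2.Δ0 f=0 d=1 clk=0 e=1 a=0 c=0 g=1 b=0
t2.Δ1 f=0 d=1 clk=1 e=1 a=0 c=0 g=1 b=0
t2.Δ2 f=0 d=0 clk=1 e=1 a=0 c=1 g=1 b=0
t2.Δ3 f=1 d=0 clk=1 e=0 a=1 c=1 g=1 b=0
t2.Δ4 f=0 d=0 clk=1 e=0 a=1 c=1 g=1 b=0
t3.Δ0 f=0 d=0 clk=1 e=0 a=1 c=1 g=1 b=0
t3.Δ1 f=0 d=0 clk=0 e=0 a=1 c=1 g=0 b=0
t4.Δ0 f=0 d=0 clk=0 e=0 a=1 c=1 g=0 b=0
t4.Δ1 f=0 d=0 clk=1 e=0 a=1 c=1 g=0 b=0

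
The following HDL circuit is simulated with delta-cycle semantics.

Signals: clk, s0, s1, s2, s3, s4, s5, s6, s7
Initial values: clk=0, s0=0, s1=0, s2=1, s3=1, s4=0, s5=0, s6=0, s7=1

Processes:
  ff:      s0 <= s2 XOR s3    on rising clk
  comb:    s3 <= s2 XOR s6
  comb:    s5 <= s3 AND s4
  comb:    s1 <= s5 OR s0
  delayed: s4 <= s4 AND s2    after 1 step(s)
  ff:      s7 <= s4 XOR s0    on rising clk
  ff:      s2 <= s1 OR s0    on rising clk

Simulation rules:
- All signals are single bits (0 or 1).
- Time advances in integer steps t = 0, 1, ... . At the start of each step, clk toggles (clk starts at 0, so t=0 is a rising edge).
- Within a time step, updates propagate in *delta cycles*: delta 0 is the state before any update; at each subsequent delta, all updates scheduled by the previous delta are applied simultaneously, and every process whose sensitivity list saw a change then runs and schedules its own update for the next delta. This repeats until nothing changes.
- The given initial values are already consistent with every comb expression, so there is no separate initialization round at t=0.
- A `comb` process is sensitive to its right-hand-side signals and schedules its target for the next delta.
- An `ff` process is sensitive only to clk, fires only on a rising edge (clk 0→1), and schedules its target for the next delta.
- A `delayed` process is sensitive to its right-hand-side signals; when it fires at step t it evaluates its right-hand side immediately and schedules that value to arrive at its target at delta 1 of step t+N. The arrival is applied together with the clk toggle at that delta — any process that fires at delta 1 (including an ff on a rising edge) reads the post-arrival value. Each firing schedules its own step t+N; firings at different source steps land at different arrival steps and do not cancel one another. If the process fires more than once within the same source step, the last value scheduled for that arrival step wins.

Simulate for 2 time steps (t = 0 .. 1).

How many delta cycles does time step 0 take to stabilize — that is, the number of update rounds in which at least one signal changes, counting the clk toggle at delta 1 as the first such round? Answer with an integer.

t0.Δ0 s6=0 s0=0 s3=1 s1=0 s5=0 s4=0 clk=0 s7=1 s2=1
t0.Δ1 s6=0 s0=0 s3=1 s1=0 s5=0 s4=0 clk=1 s7=1 s2=1
t0.Δ2 s6=0 s0=0 s3=1 s1=0 s5=0 s4=0 clk=1 s7=0 s2=0
t0.Δ3 s6=0 s0=0 s3=0 s1=0 s5=0 s4=0 clk=1 s7=0 s2=0
t1.Δ0 s6=0 s0=0 s3=0 s1=0 s5=0 s4=0 clk=1 s7=0 s2=0
t1.Δ1 s6=0 s0=0 s3=0 s1=0 s5=0 s4=0 clk=0 s7=0 s2=0

3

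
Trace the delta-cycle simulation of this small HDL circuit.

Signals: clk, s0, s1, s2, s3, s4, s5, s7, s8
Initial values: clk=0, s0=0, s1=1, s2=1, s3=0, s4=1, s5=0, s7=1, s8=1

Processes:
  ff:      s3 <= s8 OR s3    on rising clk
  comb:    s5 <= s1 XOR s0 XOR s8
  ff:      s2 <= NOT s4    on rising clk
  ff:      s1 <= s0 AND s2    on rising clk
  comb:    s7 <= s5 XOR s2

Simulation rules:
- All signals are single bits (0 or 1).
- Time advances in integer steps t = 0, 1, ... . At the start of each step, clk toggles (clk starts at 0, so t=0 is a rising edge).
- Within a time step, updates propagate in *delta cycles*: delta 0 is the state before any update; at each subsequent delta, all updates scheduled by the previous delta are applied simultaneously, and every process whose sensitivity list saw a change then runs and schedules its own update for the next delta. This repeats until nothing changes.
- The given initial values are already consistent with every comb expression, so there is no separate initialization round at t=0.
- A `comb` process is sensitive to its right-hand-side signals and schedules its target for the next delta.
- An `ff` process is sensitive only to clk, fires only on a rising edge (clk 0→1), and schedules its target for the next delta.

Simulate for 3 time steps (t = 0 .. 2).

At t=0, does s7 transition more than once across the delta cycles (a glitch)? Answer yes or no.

yes

t=0 Δ0: s4=1 s5=0 s3=0 s1=1 s0=0 s7=1 s2=1 s8=1 clk=0
  Δ1: clk:0→1
  Δ2: s3:0→1, s1:1→0, s2:1→0
  Δ3: s5:0→1, s7:1→0
  Δ4: s7:0→1
  (4Δ to stable)
t=1 Δ0: s4=1 s5=1 s3=1 s1=0 s0=0 s7=1 s2=0 s8=1 clk=1
  Δ1: clk:1→0
  (1Δ to stable)
t=2 Δ0: s4=1 s5=1 s3=1 s1=0 s0=0 s7=1 s2=0 s8=1 clk=0
  Δ1: clk:0→1
  (1Δ to stable)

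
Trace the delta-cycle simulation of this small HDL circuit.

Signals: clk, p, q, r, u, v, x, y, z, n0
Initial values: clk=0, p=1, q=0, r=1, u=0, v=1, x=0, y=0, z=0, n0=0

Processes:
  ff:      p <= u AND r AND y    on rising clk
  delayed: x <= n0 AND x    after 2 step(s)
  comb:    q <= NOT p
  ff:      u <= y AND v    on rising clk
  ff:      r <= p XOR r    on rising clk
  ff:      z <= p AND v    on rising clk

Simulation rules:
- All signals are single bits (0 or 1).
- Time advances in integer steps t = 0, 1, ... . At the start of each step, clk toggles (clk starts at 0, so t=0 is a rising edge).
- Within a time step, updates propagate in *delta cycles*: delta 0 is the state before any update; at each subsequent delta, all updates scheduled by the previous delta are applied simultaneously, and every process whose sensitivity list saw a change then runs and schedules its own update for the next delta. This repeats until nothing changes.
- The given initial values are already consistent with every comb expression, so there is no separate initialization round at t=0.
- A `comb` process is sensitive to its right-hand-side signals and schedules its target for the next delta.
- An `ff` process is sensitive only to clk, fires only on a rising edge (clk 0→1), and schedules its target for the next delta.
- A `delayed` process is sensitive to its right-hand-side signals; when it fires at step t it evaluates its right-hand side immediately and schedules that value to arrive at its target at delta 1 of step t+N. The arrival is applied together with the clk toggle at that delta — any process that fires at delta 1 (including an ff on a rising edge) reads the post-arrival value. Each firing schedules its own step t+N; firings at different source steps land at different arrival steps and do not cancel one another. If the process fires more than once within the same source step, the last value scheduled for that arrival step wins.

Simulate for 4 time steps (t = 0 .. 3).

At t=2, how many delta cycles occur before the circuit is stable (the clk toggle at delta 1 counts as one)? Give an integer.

2

[bits: x,p,z,u,q,v,clk,y,r,n0]
t=0: Δ0=0100010010 Δ1=0100011010 Δ2=0010011000 Δ3=0010111000 | 3Δ
t=1: Δ0=0010111000 Δ1=0010110000 | 1Δ
t=2: Δ0=0010110000 Δ1=0010111000 Δ2=0000111000 | 2Δ
t=3: Δ0=0000111000 Δ1=0000110000 | 1Δ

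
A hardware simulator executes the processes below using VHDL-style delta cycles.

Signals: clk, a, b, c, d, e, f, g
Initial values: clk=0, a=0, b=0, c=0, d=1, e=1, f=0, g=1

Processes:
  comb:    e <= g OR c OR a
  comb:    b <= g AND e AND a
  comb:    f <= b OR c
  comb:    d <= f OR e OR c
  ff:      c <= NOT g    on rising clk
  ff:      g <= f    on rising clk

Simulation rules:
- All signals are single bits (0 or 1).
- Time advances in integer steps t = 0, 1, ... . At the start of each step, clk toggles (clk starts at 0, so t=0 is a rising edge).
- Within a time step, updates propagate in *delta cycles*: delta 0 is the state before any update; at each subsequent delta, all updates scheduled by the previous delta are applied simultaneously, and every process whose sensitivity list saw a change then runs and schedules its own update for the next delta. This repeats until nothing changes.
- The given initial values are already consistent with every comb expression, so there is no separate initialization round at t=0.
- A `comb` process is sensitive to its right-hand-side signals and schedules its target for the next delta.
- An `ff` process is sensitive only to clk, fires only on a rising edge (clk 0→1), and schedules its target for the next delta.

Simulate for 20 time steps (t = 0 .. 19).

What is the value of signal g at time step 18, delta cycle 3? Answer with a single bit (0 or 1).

t0.Δ0 a=0 c=0 b=0 g=1 clk=0 f=0 d=1 e=1
t0.Δ1 a=0 c=0 b=0 g=1 clk=1 f=0 d=1 e=1
t0.Δ2 a=0 c=0 b=0 g=0 clk=1 f=0 d=1 e=1
t0.Δ3 a=0 c=0 b=0 g=0 clk=1 f=0 d=1 e=0
t0.Δ4 a=0 c=0 b=0 g=0 clk=1 f=0 d=0 e=0
t1.Δ0 a=0 c=0 b=0 g=0 clk=1 f=0 d=0 e=0
t1.Δ1 a=0 c=0 b=0 g=0 clk=0 f=0 d=0 e=0
t2.Δ0 a=0 c=0 b=0 g=0 clk=0 f=0 d=0 e=0
t2.Δ1 a=0 c=0 b=0 g=0 clk=1 f=0 d=0 e=0
t2.Δ2 a=0 c=1 b=0 g=0 clk=1 f=0 d=0 e=0
t2.Δ3 a=0 c=1 b=0 g=0 clk=1 f=1 d=1 e=1
t3.Δ0 a=0 c=1 b=0 g=0 clk=1 f=1 d=1 e=1
t3.Δ1 a=0 c=1 b=0 g=0 clk=0 f=1 d=1 e=1
t4.Δ0 a=0 c=1 b=0 g=0 clk=0 f=1 d=1 e=1
t4.Δ1 a=0 c=1 b=0 g=0 clk=1 f=1 d=1 e=1
t4.Δ2 a=0 c=1 b=0 g=1 clk=1 f=1 d=1 e=1
t5.Δ0 a=0 c=1 b=0 g=1 clk=1 f=1 d=1 e=1
t5.Δ1 a=0 c=1 b=0 g=1 clk=0 f=1 d=1 e=1
t6.Δ0 a=0 c=1 b=0 g=1 clk=0 f=1 d=1 e=1
t6.Δ1 a=0 c=1 b=0 g=1 clk=1 f=1 d=1 e=1
t6.Δ2 a=0 c=0 b=0 g=1 clk=1 f=1 d=1 e=1
t6.Δ3 a=0 c=0 b=0 g=1 clk=1 f=0 d=1 e=1
t7.Δ0 a=0 c=0 b=0 g=1 clk=1 f=0 d=1 e=1
t7.Δ1 a=0 c=0 b=0 g=1 clk=0 f=0 d=1 e=1
t8.Δ0 a=0 c=0 b=0 g=1 clk=0 f=0 d=1 e=1
t8.Δ1 a=0 c=0 b=0 g=1 clk=1 f=0 d=1 e=1
t8.Δ2 a=0 c=0 b=0 g=0 clk=1 f=0 d=1 e=1
t8.Δ3 a=0 c=0 b=0 g=0 clk=1 f=0 d=1 e=0
t8.Δ4 a=0 c=0 b=0 g=0 clk=1 f=0 d=0 e=0
t9.Δ0 a=0 c=0 b=0 g=0 clk=1 f=0 d=0 e=0
t9.Δ1 a=0 c=0 b=0 g=0 clk=0 f=0 d=0 e=0
t10.Δ0 a=0 c=0 b=0 g=0 clk=0 f=0 d=0 e=0
t10.Δ1 a=0 c=0 b=0 g=0 clk=1 f=0 d=0 e=0
t10.Δ2 a=0 c=1 b=0 g=0 clk=1 f=0 d=0 e=0
t10.Δ3 a=0 c=1 b=0 g=0 clk=1 f=1 d=1 e=1
t11.Δ0 a=0 c=1 b=0 g=0 clk=1 f=1 d=1 e=1
t11.Δ1 a=0 c=1 b=0 g=0 clk=0 f=1 d=1 e=1
t12.Δ0 a=0 c=1 b=0 g=0 clk=0 f=1 d=1 e=1
t12.Δ1 a=0 c=1 b=0 g=0 clk=1 f=1 d=1 e=1
t12.Δ2 a=0 c=1 b=0 g=1 clk=1 f=1 d=1 e=1
t13.Δ0 a=0 c=1 b=0 g=1 clk=1 f=1 d=1 e=1
t13.Δ1 a=0 c=1 b=0 g=1 clk=0 f=1 d=1 e=1
t14.Δ0 a=0 c=1 b=0 g=1 clk=0 f=1 d=1 e=1
t14.Δ1 a=0 c=1 b=0 g=1 clk=1 f=1 d=1 e=1
t14.Δ2 a=0 c=0 b=0 g=1 clk=1 f=1 d=1 e=1
t14.Δ3 a=0 c=0 b=0 g=1 clk=1 f=0 d=1 e=1
t15.Δ0 a=0 c=0 b=0 g=1 clk=1 f=0 d=1 e=1
t15.Δ1 a=0 c=0 b=0 g=1 clk=0 f=0 d=1 e=1
t16.Δ0 a=0 c=0 b=0 g=1 clk=0 f=0 d=1 e=1
t16.Δ1 a=0 c=0 b=0 g=1 clk=1 f=0 d=1 e=1
t16.Δ2 a=0 c=0 b=0 g=0 clk=1 f=0 d=1 e=1
t16.Δ3 a=0 c=0 b=0 g=0 clk=1 f=0 d=1 e=0
t16.Δ4 a=0 c=0 b=0 g=0 clk=1 f=0 d=0 e=0
t17.Δ0 a=0 c=0 b=0 g=0 clk=1 f=0 d=0 e=0
t17.Δ1 a=0 c=0 b=0 g=0 clk=0 f=0 d=0 e=0
t18.Δ0 a=0 c=0 b=0 g=0 clk=0 f=0 d=0 e=0
t18.Δ1 a=0 c=0 b=0 g=0 clk=1 f=0 d=0 e=0
t18.Δ2 a=0 c=1 b=0 g=0 clk=1 f=0 d=0 e=0
t18.Δ3 a=0 c=1 b=0 g=0 clk=1 f=1 d=1 e=1
t19.Δ0 a=0 c=1 b=0 g=0 clk=1 f=1 d=1 e=1
t19.Δ1 a=0 c=1 b=0 g=0 clk=0 f=1 d=1 e=1

0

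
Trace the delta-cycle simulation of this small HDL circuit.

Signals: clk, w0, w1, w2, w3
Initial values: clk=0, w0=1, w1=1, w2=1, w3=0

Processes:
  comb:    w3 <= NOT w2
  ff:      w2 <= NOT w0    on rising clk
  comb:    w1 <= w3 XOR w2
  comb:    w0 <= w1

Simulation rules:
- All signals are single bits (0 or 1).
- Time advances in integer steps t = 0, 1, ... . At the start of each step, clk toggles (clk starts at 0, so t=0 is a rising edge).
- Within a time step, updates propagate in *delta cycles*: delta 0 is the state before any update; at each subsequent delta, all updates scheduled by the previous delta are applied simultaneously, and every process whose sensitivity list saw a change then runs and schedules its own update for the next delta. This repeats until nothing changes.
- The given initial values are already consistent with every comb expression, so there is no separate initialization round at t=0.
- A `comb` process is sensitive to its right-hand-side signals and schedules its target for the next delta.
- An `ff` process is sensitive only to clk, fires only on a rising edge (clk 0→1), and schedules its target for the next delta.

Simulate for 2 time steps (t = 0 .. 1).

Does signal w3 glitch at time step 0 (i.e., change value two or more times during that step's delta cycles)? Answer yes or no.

no

t0.Δ0 w3=0 w2=1 w0=1 w1=1 clk=0
t0.Δ1 w3=0 w2=1 w0=1 w1=1 clk=1
t0.Δ2 w3=0 w2=0 w0=1 w1=1 clk=1
t0.Δ3 w3=1 w2=0 w0=1 w1=0 clk=1
t0.Δ4 w3=1 w2=0 w0=0 w1=1 clk=1
t0.Δ5 w3=1 w2=0 w0=1 w1=1 clk=1
t1.Δ0 w3=1 w2=0 w0=1 w1=1 clk=1
t1.Δ1 w3=1 w2=0 w0=1 w1=1 clk=0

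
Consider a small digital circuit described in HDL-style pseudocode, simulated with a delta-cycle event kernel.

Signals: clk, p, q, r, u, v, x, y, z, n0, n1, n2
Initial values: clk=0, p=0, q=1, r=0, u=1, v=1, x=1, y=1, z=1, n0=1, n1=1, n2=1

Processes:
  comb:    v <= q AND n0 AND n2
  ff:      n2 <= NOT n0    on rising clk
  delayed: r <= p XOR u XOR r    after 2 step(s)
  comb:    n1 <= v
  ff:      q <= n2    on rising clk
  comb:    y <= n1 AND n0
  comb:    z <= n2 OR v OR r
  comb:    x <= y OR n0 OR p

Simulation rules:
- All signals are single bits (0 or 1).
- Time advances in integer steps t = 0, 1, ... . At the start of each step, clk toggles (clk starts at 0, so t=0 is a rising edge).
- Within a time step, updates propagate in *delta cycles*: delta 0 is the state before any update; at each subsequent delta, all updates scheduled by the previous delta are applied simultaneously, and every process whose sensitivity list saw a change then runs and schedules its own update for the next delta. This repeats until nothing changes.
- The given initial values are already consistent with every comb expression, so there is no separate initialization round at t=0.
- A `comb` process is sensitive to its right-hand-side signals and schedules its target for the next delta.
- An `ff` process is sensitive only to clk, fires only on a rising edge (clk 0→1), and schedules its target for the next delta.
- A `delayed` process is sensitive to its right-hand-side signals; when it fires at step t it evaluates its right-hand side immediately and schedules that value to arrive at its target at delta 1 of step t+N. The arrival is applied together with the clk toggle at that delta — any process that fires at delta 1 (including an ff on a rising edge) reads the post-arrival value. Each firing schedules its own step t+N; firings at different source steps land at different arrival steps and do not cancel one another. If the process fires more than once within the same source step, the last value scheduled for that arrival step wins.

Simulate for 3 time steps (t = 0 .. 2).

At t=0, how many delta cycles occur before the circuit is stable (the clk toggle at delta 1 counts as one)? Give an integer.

[bits: n0,n1,u,r,p,x,v,y,q,z,clk,n2]
t=0: Δ0=111001111101 Δ1=111001111111 Δ2=111001111110 Δ3=111001011110 Δ4=101001011010 Δ5=101001001010 | 5Δ
t=1: Δ0=101001001010 Δ1=101001001000 | 1Δ
t=2: Δ0=101001001000 Δ1=101001001010 Δ2=101001000010 | 2Δ

5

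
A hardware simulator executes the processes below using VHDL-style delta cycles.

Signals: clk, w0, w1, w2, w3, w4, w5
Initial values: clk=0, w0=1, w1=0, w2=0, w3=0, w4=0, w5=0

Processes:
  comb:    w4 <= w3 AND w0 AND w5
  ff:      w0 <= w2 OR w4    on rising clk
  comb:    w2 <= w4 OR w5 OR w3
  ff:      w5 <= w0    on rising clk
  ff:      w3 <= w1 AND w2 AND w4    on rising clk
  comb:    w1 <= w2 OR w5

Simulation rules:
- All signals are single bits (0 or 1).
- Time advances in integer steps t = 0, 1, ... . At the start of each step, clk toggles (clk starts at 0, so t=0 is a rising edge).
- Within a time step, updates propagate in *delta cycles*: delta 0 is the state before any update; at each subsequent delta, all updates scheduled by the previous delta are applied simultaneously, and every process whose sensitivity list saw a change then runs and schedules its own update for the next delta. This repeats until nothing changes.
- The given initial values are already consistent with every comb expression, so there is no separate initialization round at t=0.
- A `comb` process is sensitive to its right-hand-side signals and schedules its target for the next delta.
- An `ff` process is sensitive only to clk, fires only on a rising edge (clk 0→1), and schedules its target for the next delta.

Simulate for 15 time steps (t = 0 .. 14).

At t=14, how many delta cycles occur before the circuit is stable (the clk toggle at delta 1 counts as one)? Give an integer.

4

t0.Δ0 w0=1 w5=0 clk=0 w4=0 w3=0 w2=0 w1=0
t0.Δ1 w0=1 w5=0 clk=1 w4=0 w3=0 w2=0 w1=0
t0.Δ2 w0=0 w5=1 clk=1 w4=0 w3=0 w2=0 w1=0
t0.Δ3 w0=0 w5=1 clk=1 w4=0 w3=0 w2=1 w1=1
t1.Δ0 w0=0 w5=1 clk=1 w4=0 w3=0 w2=1 w1=1
t1.Δ1 w0=0 w5=1 clk=0 w4=0 w3=0 w2=1 w1=1
t2.Δ0 w0=0 w5=1 clk=0 w4=0 w3=0 w2=1 w1=1
t2.Δ1 w0=0 w5=1 clk=1 w4=0 w3=0 w2=1 w1=1
t2.Δ2 w0=1 w5=0 clk=1 w4=0 w3=0 w2=1 w1=1
t2.Δ3 w0=1 w5=0 clk=1 w4=0 w3=0 w2=0 w1=1
t2.Δ4 w0=1 w5=0 clk=1 w4=0 w3=0 w2=0 w1=0
t3.Δ0 w0=1 w5=0 clk=1 w4=0 w3=0 w2=0 w1=0
t3.Δ1 w0=1 w5=0 clk=0 w4=0 w3=0 w2=0 w1=0
t4.Δ0 w0=1 w5=0 clk=0 w4=0 w3=0 w2=0 w1=0
t4.Δ1 w0=1 w5=0 clk=1 w4=0 w3=0 w2=0 w1=0
t4.Δ2 w0=0 w5=1 clk=1 w4=0 w3=0 w2=0 w1=0
t4.Δ3 w0=0 w5=1 clk=1 w4=0 w3=0 w2=1 w1=1
t5.Δ0 w0=0 w5=1 clk=1 w4=0 w3=0 w2=1 w1=1
t5.Δ1 w0=0 w5=1 clk=0 w4=0 w3=0 w2=1 w1=1
t6.Δ0 w0=0 w5=1 clk=0 w4=0 w3=0 w2=1 w1=1
t6.Δ1 w0=0 w5=1 clk=1 w4=0 w3=0 w2=1 w1=1
t6.Δ2 w0=1 w5=0 clk=1 w4=0 w3=0 w2=1 w1=1
t6.Δ3 w0=1 w5=0 clk=1 w4=0 w3=0 w2=0 w1=1
t6.Δ4 w0=1 w5=0 clk=1 w4=0 w3=0 w2=0 w1=0
t7.Δ0 w0=1 w5=0 clk=1 w4=0 w3=0 w2=0 w1=0
t7.Δ1 w0=1 w5=0 clk=0 w4=0 w3=0 w2=0 w1=0
t8.Δ0 w0=1 w5=0 clk=0 w4=0 w3=0 w2=0 w1=0
t8.Δ1 w0=1 w5=0 clk=1 w4=0 w3=0 w2=0 w1=0
t8.Δ2 w0=0 w5=1 clk=1 w4=0 w3=0 w2=0 w1=0
t8.Δ3 w0=0 w5=1 clk=1 w4=0 w3=0 w2=1 w1=1
t9.Δ0 w0=0 w5=1 clk=1 w4=0 w3=0 w2=1 w1=1
t9.Δ1 w0=0 w5=1 clk=0 w4=0 w3=0 w2=1 w1=1
t10.Δ0 w0=0 w5=1 clk=0 w4=0 w3=0 w2=1 w1=1
t10.Δ1 w0=0 w5=1 clk=1 w4=0 w3=0 w2=1 w1=1
t10.Δ2 w0=1 w5=0 clk=1 w4=0 w3=0 w2=1 w1=1
t10.Δ3 w0=1 w5=0 clk=1 w4=0 w3=0 w2=0 w1=1
t10.Δ4 w0=1 w5=0 clk=1 w4=0 w3=0 w2=0 w1=0
t11.Δ0 w0=1 w5=0 clk=1 w4=0 w3=0 w2=0 w1=0
t11.Δ1 w0=1 w5=0 clk=0 w4=0 w3=0 w2=0 w1=0
t12.Δ0 w0=1 w5=0 clk=0 w4=0 w3=0 w2=0 w1=0
t12.Δ1 w0=1 w5=0 clk=1 w4=0 w3=0 w2=0 w1=0
t12.Δ2 w0=0 w5=1 clk=1 w4=0 w3=0 w2=0 w1=0
t12.Δ3 w0=0 w5=1 clk=1 w4=0 w3=0 w2=1 w1=1
t13.Δ0 w0=0 w5=1 clk=1 w4=0 w3=0 w2=1 w1=1
t13.Δ1 w0=0 w5=1 clk=0 w4=0 w3=0 w2=1 w1=1
t14.Δ0 w0=0 w5=1 clk=0 w4=0 w3=0 w2=1 w1=1
t14.Δ1 w0=0 w5=1 clk=1 w4=0 w3=0 w2=1 w1=1
t14.Δ2 w0=1 w5=0 clk=1 w4=0 w3=0 w2=1 w1=1
t14.Δ3 w0=1 w5=0 clk=1 w4=0 w3=0 w2=0 w1=1
t14.Δ4 w0=1 w5=0 clk=1 w4=0 w3=0 w2=0 w1=0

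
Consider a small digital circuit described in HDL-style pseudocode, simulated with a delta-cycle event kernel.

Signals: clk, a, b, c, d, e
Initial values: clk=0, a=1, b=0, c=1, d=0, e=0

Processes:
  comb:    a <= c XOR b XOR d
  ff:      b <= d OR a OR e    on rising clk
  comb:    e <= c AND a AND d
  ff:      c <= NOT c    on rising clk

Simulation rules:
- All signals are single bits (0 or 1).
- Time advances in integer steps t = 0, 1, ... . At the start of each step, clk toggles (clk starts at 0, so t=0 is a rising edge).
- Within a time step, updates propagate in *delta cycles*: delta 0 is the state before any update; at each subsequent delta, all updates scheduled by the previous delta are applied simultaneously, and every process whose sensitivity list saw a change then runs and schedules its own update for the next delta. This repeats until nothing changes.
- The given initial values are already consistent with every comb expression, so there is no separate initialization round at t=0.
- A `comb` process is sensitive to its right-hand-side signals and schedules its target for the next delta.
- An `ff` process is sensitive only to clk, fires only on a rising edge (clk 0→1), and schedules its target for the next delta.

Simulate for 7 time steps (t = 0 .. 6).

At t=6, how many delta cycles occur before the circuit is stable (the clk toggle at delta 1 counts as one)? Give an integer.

3

t=0 Δ0: b=0 c=1 e=0 clk=0 d=0 a=1
  Δ1: clk:0→1
  Δ2: b:0→1, c:1→0
  (2Δ to stable)
t=1 Δ0: b=1 c=0 e=0 clk=1 d=0 a=1
  Δ1: clk:1→0
  (1Δ to stable)
t=2 Δ0: b=1 c=0 e=0 clk=0 d=0 a=1
  Δ1: clk:0→1
  Δ2: c:0→1
  Δ3: a:1→0
  (3Δ to stable)
t=3 Δ0: b=1 c=1 e=0 clk=1 d=0 a=0
  Δ1: clk:1→0
  (1Δ to stable)
t=4 Δ0: b=1 c=1 e=0 clk=0 d=0 a=0
  Δ1: clk:0→1
  Δ2: b:1→0, c:1→0
  (2Δ to stable)
t=5 Δ0: b=0 c=0 e=0 clk=1 d=0 a=0
  Δ1: clk:1→0
  (1Δ to stable)
t=6 Δ0: b=0 c=0 e=0 clk=0 d=0 a=0
  Δ1: clk:0→1
  Δ2: c:0→1
  Δ3: a:0→1
  (3Δ to stable)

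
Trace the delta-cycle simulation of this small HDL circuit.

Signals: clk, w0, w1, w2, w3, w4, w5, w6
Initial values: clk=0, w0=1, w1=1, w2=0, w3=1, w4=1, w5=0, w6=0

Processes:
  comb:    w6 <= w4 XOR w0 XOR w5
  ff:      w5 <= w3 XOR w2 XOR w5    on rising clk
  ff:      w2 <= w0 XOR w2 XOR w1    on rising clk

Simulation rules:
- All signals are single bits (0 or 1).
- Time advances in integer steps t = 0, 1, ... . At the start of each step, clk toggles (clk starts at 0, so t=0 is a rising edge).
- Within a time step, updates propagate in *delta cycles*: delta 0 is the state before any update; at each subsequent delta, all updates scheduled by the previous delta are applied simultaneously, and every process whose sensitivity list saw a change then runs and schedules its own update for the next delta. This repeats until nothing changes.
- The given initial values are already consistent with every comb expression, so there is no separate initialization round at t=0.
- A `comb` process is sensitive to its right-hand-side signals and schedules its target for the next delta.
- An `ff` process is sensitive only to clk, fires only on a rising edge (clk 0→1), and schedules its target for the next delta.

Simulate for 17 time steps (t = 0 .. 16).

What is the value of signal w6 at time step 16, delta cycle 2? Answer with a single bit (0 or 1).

t=0 Δ0: w3=1 w4=1 w6=0 w2=0 clk=0 w5=0 w0=1 w1=1
  Δ1: clk:0→1
  Δ2: w5:0→1
  Δ3: w6:0→1
  (3Δ to stable)
t=1 Δ0: w3=1 w4=1 w6=1 w2=0 clk=1 w5=1 w0=1 w1=1
  Δ1: clk:1→0
  (1Δ to stable)
t=2 Δ0: w3=1 w4=1 w6=1 w2=0 clk=0 w5=1 w0=1 w1=1
  Δ1: clk:0→1
  Δ2: w5:1→0
  Δ3: w6:1→0
  (3Δ to stable)
t=3 Δ0: w3=1 w4=1 w6=0 w2=0 clk=1 w5=0 w0=1 w1=1
  Δ1: clk:1→0
  (1Δ to stable)
t=4 Δ0: w3=1 w4=1 w6=0 w2=0 clk=0 w5=0 w0=1 w1=1
  Δ1: clk:0→1
  Δ2: w5:0→1
  Δ3: w6:0→1
  (3Δ to stable)
t=5 Δ0: w3=1 w4=1 w6=1 w2=0 clk=1 w5=1 w0=1 w1=1
  Δ1: clk:1→0
  (1Δ to stable)
t=6 Δ0: w3=1 w4=1 w6=1 w2=0 clk=0 w5=1 w0=1 w1=1
  Δ1: clk:0→1
  Δ2: w5:1→0
  Δ3: w6:1→0
  (3Δ to stable)
t=7 Δ0: w3=1 w4=1 w6=0 w2=0 clk=1 w5=0 w0=1 w1=1
  Δ1: clk:1→0
  (1Δ to stable)
t=8 Δ0: w3=1 w4=1 w6=0 w2=0 clk=0 w5=0 w0=1 w1=1
  Δ1: clk:0→1
  Δ2: w5:0→1
  Δ3: w6:0→1
  (3Δ to stable)
t=9 Δ0: w3=1 w4=1 w6=1 w2=0 clk=1 w5=1 w0=1 w1=1
  Δ1: clk:1→0
  (1Δ to stable)
t=10 Δ0: w3=1 w4=1 w6=1 w2=0 clk=0 w5=1 w0=1 w1=1
  Δ1: clk:0→1
  Δ2: w5:1→0
  Δ3: w6:1→0
  (3Δ to stable)
t=11 Δ0: w3=1 w4=1 w6=0 w2=0 clk=1 w5=0 w0=1 w1=1
  Δ1: clk:1→0
  (1Δ to stable)
t=12 Δ0: w3=1 w4=1 w6=0 w2=0 clk=0 w5=0 w0=1 w1=1
  Δ1: clk:0→1
  Δ2: w5:0→1
  Δ3: w6:0→1
  (3Δ to stable)
t=13 Δ0: w3=1 w4=1 w6=1 w2=0 clk=1 w5=1 w0=1 w1=1
  Δ1: clk:1→0
  (1Δ to stable)
t=14 Δ0: w3=1 w4=1 w6=1 w2=0 clk=0 w5=1 w0=1 w1=1
  Δ1: clk:0→1
  Δ2: w5:1→0
  Δ3: w6:1→0
  (3Δ to stable)
t=15 Δ0: w3=1 w4=1 w6=0 w2=0 clk=1 w5=0 w0=1 w1=1
  Δ1: clk:1→0
  (1Δ to stable)
t=16 Δ0: w3=1 w4=1 w6=0 w2=0 clk=0 w5=0 w0=1 w1=1
  Δ1: clk:0→1
  Δ2: w5:0→1
  Δ3: w6:0→1
  (3Δ to stable)

0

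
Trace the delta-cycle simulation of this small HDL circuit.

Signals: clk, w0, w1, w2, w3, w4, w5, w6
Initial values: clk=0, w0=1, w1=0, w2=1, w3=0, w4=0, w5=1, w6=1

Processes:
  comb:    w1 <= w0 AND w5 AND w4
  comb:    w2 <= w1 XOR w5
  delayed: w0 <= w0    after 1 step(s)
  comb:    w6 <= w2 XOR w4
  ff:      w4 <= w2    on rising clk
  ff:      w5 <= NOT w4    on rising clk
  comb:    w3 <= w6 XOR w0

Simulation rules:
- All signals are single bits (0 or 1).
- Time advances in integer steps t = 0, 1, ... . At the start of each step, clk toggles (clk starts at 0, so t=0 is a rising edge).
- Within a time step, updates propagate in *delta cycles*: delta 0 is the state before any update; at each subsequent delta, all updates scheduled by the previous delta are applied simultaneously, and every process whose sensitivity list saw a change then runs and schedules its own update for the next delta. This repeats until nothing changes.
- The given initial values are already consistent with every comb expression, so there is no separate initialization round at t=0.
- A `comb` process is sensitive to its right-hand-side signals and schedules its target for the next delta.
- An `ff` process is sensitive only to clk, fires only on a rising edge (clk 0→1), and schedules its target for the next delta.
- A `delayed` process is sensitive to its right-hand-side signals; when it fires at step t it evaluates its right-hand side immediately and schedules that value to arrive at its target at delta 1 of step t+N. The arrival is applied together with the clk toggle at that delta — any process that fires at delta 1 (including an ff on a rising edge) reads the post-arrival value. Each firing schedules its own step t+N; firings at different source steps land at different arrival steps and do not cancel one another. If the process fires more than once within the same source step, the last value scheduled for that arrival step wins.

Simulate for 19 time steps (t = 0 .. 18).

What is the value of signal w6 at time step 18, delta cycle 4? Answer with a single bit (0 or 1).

0

[bits: clk,w0,w1,w4,w2,w3,w5,w6]
t=0: Δ0=01001011 Δ1=11001011 Δ2=11011011 Δ3=11111010 Δ4=11110110 Δ5=11110111 Δ6=11110011 | 6Δ
t=1: Δ0=11110011 Δ1=01110011 | 1Δ
t=2: Δ0=01110011 Δ1=11110011 Δ2=11100001 Δ3=11001000 Δ4=11000101 Δ5=11000000 Δ6=11000100 | 6Δ
t=3: Δ0=11000100 Δ1=01000100 | 1Δ
t=4: Δ0=01000100 Δ1=11000100 Δ2=11000110 Δ3=11001110 Δ4=11001111 Δ5=11001011 | 5Δ
t=5: Δ0=11001011 Δ1=01001011 | 1Δ
t=6: Δ0=01001011 Δ1=11001011 Δ2=11011011 Δ3=11111010 Δ4=11110110 Δ5=11110111 Δ6=11110011 | 6Δ
t=7: Δ0=11110011 Δ1=01110011 | 1Δ
t=8: Δ0=01110011 Δ1=11110011 Δ2=11100001 Δ3=11001000 Δ4=11000101 Δ5=11000000 Δ6=11000100 | 6Δ
t=9: Δ0=11000100 Δ1=01000100 | 1Δ
t=10: Δ0=01000100 Δ1=11000100 Δ2=11000110 Δ3=11001110 Δ4=11001111 Δ5=11001011 | 5Δ
t=11: Δ0=11001011 Δ1=01001011 | 1Δ
t=12: Δ0=01001011 Δ1=11001011 Δ2=11011011 Δ3=11111010 Δ4=11110110 Δ5=11110111 Δ6=11110011 | 6Δ
t=13: Δ0=11110011 Δ1=01110011 | 1Δ
t=14: Δ0=01110011 Δ1=11110011 Δ2=11100001 Δ3=11001000 Δ4=11000101 Δ5=11000000 Δ6=11000100 | 6Δ
t=15: Δ0=11000100 Δ1=01000100 | 1Δ
t=16: Δ0=01000100 Δ1=11000100 Δ2=11000110 Δ3=11001110 Δ4=11001111 Δ5=11001011 | 5Δ
t=17: Δ0=11001011 Δ1=01001011 | 1Δ
t=18: Δ0=01001011 Δ1=11001011 Δ2=11011011 Δ3=11111010 Δ4=11110110 Δ5=11110111 Δ6=11110011 | 6Δ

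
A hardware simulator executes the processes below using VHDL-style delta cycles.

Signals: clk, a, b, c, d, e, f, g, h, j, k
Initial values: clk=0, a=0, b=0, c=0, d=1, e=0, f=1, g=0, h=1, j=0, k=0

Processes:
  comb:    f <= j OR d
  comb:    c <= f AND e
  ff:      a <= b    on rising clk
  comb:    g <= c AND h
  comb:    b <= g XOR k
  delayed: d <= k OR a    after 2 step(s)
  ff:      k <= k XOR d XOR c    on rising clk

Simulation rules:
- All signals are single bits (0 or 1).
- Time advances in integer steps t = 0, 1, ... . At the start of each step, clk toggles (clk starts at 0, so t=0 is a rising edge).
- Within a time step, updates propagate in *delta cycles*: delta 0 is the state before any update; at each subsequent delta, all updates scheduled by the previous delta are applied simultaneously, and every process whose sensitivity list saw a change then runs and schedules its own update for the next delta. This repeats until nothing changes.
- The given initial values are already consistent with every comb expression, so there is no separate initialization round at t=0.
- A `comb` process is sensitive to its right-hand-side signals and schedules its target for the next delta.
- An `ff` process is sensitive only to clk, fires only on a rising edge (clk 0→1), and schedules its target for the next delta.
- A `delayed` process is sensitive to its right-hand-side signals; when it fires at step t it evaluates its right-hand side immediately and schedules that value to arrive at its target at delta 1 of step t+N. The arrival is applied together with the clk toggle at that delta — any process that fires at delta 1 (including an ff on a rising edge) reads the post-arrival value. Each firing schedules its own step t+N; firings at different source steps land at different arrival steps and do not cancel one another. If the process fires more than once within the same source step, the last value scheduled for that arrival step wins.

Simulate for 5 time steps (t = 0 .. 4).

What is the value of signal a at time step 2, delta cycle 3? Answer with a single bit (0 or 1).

1

t0.Δ0 k=0 d=1 c=0 a=0 j=0 e=0 clk=0 h=1 b=0 g=0 f=1
t0.Δ1 k=0 d=1 c=0 a=0 j=0 e=0 clk=1 h=1 b=0 g=0 f=1
t0.Δ2 k=1 d=1 c=0 a=0 j=0 e=0 clk=1 h=1 b=0 g=0 f=1
t0.Δ3 k=1 d=1 c=0 a=0 j=0 e=0 clk=1 h=1 b=1 g=0 f=1
t1.Δ0 k=1 d=1 c=0 a=0 j=0 e=0 clk=1 h=1 b=1 g=0 f=1
t1.Δ1 k=1 d=1 c=0 a=0 j=0 e=0 clk=0 h=1 b=1 g=0 f=1
t2.Δ0 k=1 d=1 c=0 a=0 j=0 e=0 clk=0 h=1 b=1 g=0 f=1
t2.Δ1 k=1 d=1 c=0 a=0 j=0 e=0 clk=1 h=1 b=1 g=0 f=1
t2.Δ2 k=0 d=1 c=0 a=1 j=0 e=0 clk=1 h=1 b=1 g=0 f=1
t2.Δ3 k=0 d=1 c=0 a=1 j=0 e=0 clk=1 h=1 b=0 g=0 f=1
t3.Δ0 k=0 d=1 c=0 a=1 j=0 e=0 clk=1 h=1 b=0 g=0 f=1
t3.Δ1 k=0 d=1 c=0 a=1 j=0 e=0 clk=0 h=1 b=0 g=0 f=1
t4.Δ0 k=0 d=1 c=0 a=1 j=0 e=0 clk=0 h=1 b=0 g=0 f=1
t4.Δ1 k=0 d=1 c=0 a=1 j=0 e=0 clk=1 h=1 b=0 g=0 f=1
t4.Δ2 k=1 d=1 c=0 a=0 j=0 e=0 clk=1 h=1 b=0 g=0 f=1
t4.Δ3 k=1 d=1 c=0 a=0 j=0 e=0 clk=1 h=1 b=1 g=0 f=1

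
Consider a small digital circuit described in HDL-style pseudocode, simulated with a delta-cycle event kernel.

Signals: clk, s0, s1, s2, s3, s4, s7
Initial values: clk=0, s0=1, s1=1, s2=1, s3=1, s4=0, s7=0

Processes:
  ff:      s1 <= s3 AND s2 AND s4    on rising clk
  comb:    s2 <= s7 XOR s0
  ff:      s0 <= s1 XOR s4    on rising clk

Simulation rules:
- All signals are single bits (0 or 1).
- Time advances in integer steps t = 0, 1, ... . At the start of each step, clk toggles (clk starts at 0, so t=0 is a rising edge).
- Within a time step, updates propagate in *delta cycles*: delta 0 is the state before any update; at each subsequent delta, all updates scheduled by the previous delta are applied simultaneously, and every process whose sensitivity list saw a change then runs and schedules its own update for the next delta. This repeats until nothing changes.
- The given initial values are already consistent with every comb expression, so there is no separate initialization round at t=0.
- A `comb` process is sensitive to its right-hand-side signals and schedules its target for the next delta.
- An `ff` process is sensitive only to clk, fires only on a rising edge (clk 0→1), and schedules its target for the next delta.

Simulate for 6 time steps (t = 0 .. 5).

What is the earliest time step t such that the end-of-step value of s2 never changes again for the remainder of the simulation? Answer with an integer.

2

t=0 Δ0: s1=1 s2=1 clk=0 s0=1 s4=0 s3=1 s7=0
  Δ1: clk:0→1
  Δ2: s1:1→0
  (2Δ to stable)
t=1 Δ0: s1=0 s2=1 clk=1 s0=1 s4=0 s3=1 s7=0
  Δ1: clk:1→0
  (1Δ to stable)
t=2 Δ0: s1=0 s2=1 clk=0 s0=1 s4=0 s3=1 s7=0
  Δ1: clk:0→1
  Δ2: s0:1→0
  Δ3: s2:1→0
  (3Δ to stable)
t=3 Δ0: s1=0 s2=0 clk=1 s0=0 s4=0 s3=1 s7=0
  Δ1: clk:1→0
  (1Δ to stable)
t=4 Δ0: s1=0 s2=0 clk=0 s0=0 s4=0 s3=1 s7=0
  Δ1: clk:0→1
  (1Δ to stable)
t=5 Δ0: s1=0 s2=0 clk=1 s0=0 s4=0 s3=1 s7=0
  Δ1: clk:1→0
  (1Δ to stable)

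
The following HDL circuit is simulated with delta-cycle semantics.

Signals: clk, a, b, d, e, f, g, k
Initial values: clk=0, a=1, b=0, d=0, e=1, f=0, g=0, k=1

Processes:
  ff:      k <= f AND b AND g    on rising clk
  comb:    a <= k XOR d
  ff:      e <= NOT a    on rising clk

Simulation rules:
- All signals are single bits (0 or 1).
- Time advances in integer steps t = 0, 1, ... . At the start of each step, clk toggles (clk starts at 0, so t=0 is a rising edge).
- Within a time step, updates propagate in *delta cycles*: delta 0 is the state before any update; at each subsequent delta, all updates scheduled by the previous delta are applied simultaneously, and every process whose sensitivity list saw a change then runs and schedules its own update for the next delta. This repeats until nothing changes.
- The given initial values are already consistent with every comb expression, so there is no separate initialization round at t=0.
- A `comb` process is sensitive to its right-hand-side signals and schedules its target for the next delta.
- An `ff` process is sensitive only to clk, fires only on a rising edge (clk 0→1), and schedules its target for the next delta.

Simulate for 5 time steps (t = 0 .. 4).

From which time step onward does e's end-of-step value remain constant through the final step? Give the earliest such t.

t=0 Δ0: b=0 clk=0 a=1 f=0 g=0 k=1 e=1 d=0
  Δ1: clk:0→1
  Δ2: k:1→0, e:1→0
  Δ3: a:1→0
  (3Δ to stable)
t=1 Δ0: b=0 clk=1 a=0 f=0 g=0 k=0 e=0 d=0
  Δ1: clk:1→0
  (1Δ to stable)
t=2 Δ0: b=0 clk=0 a=0 f=0 g=0 k=0 e=0 d=0
  Δ1: clk:0→1
  Δ2: e:0→1
  (2Δ to stable)
t=3 Δ0: b=0 clk=1 a=0 f=0 g=0 k=0 e=1 d=0
  Δ1: clk:1→0
  (1Δ to stable)
t=4 Δ0: b=0 clk=0 a=0 f=0 g=0 k=0 e=1 d=0
  Δ1: clk:0→1
  (1Δ to stable)

2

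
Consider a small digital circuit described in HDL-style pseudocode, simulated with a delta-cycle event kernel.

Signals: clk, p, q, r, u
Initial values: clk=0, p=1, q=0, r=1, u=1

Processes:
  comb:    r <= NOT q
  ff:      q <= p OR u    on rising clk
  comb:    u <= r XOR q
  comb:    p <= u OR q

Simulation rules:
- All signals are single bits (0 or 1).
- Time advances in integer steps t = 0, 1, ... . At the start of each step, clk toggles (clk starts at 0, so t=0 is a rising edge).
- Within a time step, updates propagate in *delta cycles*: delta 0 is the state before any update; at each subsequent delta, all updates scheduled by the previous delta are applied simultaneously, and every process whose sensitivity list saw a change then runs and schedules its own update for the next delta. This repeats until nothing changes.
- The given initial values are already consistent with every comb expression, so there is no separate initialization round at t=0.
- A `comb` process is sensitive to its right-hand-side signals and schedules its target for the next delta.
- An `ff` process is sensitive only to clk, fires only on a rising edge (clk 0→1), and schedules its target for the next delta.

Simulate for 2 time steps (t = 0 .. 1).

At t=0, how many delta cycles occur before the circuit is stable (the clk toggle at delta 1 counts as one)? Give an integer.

4

t0.Δ0 q=0 p=1 u=1 clk=0 r=1
t0.Δ1 q=0 p=1 u=1 clk=1 r=1
t0.Δ2 q=1 p=1 u=1 clk=1 r=1
t0.Δ3 q=1 p=1 u=0 clk=1 r=0
t0.Δ4 q=1 p=1 u=1 clk=1 r=0
t1.Δ0 q=1 p=1 u=1 clk=1 r=0
t1.Δ1 q=1 p=1 u=1 clk=0 r=0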